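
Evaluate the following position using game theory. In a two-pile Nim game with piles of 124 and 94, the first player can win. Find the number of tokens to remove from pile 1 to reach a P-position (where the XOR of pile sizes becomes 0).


Piles: 124 and 94
Current XOR: 124 XOR 94 = 34 (non-zero, so this is an N-position).
To make the XOR zero, we need to find a move that balances the piles.
For pile 1 (size 124): target = 124 XOR 34 = 94
We reduce pile 1 from 124 to 94.
Tokens removed: 124 - 94 = 30
Verification: 94 XOR 94 = 0

30


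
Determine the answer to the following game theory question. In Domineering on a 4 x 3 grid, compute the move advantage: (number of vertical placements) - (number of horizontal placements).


Board is 4 x 3 (rows x cols).
Left (vertical) placements: (rows-1) * cols = 3 * 3 = 9
Right (horizontal) placements: rows * (cols-1) = 4 * 2 = 8
Advantage = Left - Right = 9 - 8 = 1

1


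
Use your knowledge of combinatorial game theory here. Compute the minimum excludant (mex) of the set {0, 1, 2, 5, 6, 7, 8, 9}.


Set = {0, 1, 2, 5, 6, 7, 8, 9}
0 is in the set.
1 is in the set.
2 is in the set.
3 is NOT in the set. This is the mex.
mex = 3

3


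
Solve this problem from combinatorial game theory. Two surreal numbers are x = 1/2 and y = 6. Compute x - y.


x = 1/2, y = 6
Converting to common denominator: 2
x = 1/2, y = 12/2
x - y = 1/2 - 6 = -11/2

-11/2


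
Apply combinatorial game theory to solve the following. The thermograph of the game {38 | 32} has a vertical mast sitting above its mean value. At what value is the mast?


Game = {38 | 32}, a switch {a | b} with numbers a > b.
Its thermograph has left wall a - t and right wall b + t, which meet at t = (a - b)/2, where both equal (a + b)/2. So the mast (mean value) is at (a + b)/2.
Mean = (38 + (32))/2 = 70/2 = 35

35


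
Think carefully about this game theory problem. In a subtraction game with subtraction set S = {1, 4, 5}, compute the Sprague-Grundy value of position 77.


The subtraction set is S = {1, 4, 5}.
G(k) = mex{ G(k - s) : s in S, s <= k }. We compute iteratively: G(0) = 0.
G(1) = mex({0}) = 1
G(2) = mex({1}) = 0
G(3) = mex({0}) = 1
G(4) = mex({0, 1}) = 2
G(5) = mex({0, 1, 2}) = 3
G(6) = mex({0, 1, 3}) = 2
G(7) = mex({0, 1, 2}) = 3
G(8) = mex({1, 2, 3}) = 0
G(9) = mex({0, 2, 3}) = 1
G(10) = mex({1, 2, 3}) = 0
G(11) = mex({0, 2, 3}) = 1
G(12) = mex({0, 1, 3}) = 2
Observe that G(8)..G(12) = 0, 1, 0, 1, 2 repeats G(0)..G(4) = 0, 1, 0, 1, 2.
For k >= max(S) = 5, G(k) is determined by the previous 5 values G(k-5)..G(k-1); a window of 5 consecutive values has recurred shifted by 8, so by induction G(k + 8) = G(k) for all k >= 0: the sequence is periodic from the start with period 8.
One period: G(0..7) = 0, 1, 0, 1, 2, 3, 2, 3.
77 mod 8 = 5, so G(77) = G(5) = 3.

3


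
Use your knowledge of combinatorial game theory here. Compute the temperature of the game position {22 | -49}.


The game is {22 | -49}, a switch {a | b} with numbers a > b.
Cooling {a | b} by t gives {a - t | b + t}, which stops being hot when a - t = b + t, i.e. at t = (a - b)/2. So the temperature of a switch is (a - b)/2.
Temperature = (Left option - Right option) / 2
= (22 - (-49)) / 2
= 71 / 2
= 71/2

71/2


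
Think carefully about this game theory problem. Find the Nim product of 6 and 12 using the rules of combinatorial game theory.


Nim multiplication is bilinear over XOR: (u XOR v) * w = (u*w) XOR (v*w).
So we split each operand into its bit components and XOR the pairwise Nim products.
6 = 2 + 4 (as XOR of powers of 2).
12 = 4 + 8 (as XOR of powers of 2).
Using the standard Nim-product table on single bits:
  2*2 = 3,   2*4 = 8,   2*8 = 12,
  4*4 = 6,   4*8 = 11,  8*8 = 13,
and  1*x = x (identity), k*l = l*k (commutative).
Pairwise Nim products:
  2 * 4 = 8
  2 * 8 = 12
  4 * 4 = 6
  4 * 8 = 11
XOR them: 8 XOR 12 XOR 6 XOR 11 = 9.
Result: 6 * 12 = 9 (in Nim).

9


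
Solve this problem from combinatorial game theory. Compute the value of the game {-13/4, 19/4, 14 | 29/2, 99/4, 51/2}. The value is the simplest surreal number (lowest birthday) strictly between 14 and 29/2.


Left options: {-13/4, 19/4, 14}, max = 14
Right options: {29/2, 99/4, 51/2}, min = 29/2
All options are numbers and max(Left) < min(Right), so by the simplicity theorem the value is the simplest (earliest-born) number strictly between 14 and 29/2.
No integer lies strictly between 14 and 29/2, so the value is the dyadic rational m/2^k in the interval with the smallest k (then m odd); search k = 1, 2, ...:
Denominator 2: no odd multiple of 1/2 lies strictly between 14 and 29/2.
Denominator 4: 57/4 lies strictly between 14 and 29/2 -- found.
The simplest number in the interval is 57/4.
Game value = 57/4

57/4


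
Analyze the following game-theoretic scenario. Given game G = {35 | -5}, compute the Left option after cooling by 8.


Original game: {35 | -5} (a switch {a | b} with a > b).
Cooling by t (for t below the temperature (a - b)/2 = 20) taxes each move by t: {a | b} cooled by t is {a - t | b + t}.
Cooling amount: t = 8
Cooled Left option: 35 - 8 = 27
Cooled Right option: -5 + 8 = 3
Cooled game: {27 | 3}
Left option = 27

27


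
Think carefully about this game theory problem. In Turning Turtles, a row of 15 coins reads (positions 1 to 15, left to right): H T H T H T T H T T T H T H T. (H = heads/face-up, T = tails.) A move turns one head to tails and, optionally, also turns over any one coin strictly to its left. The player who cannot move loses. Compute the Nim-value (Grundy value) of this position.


Coins: H T H T H T T H T T T H T H T
Key fact: a single head at position k behaves exactly like a Nim heap of size k (turning it to T and optionally flipping a coin at j < k corresponds to moving the heap from k to j, or to 0), and heads combine as a disjunctive sum (two heads at the same place would cancel, matching j XOR j = 0). So the Nim-value is the XOR of the 1-indexed positions of the heads.
Face-up positions (1-indexed): [1, 3, 5, 8, 12, 14]
XOR 0 with 1: 0 XOR 1 = 1
XOR 1 with 3: 1 XOR 3 = 2
XOR 2 with 5: 2 XOR 5 = 7
XOR 7 with 8: 7 XOR 8 = 15
XOR 15 with 12: 15 XOR 12 = 3
XOR 3 with 14: 3 XOR 14 = 13
Nim-value = 13

13


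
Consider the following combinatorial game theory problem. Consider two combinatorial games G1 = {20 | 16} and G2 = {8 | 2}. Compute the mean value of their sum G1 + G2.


G1 = {20 | 16}, G2 = {8 | 2}
Each is a switch {a | b} with numbers a > b; its mean value is (a + b)/2, and mean value is additive over game sums: m(G1 + G2) = m(G1) + m(G2).
Mean of G1 = (20 + (16))/2 = 36/2 = 18
Mean of G2 = (8 + (2))/2 = 10/2 = 5
Mean of G1 + G2 = 18 + 5 = 23

23


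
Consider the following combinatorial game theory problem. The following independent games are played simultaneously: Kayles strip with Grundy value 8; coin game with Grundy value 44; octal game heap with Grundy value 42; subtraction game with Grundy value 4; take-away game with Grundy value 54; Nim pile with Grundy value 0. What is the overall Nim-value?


By the Sprague-Grundy theorem, the Grundy value of a sum of games is the XOR of individual Grundy values.
Kayles strip: Grundy value = 8. Running XOR: 0 XOR 8 = 8
coin game: Grundy value = 44. Running XOR: 8 XOR 44 = 36
octal game heap: Grundy value = 42. Running XOR: 36 XOR 42 = 14
subtraction game: Grundy value = 4. Running XOR: 14 XOR 4 = 10
take-away game: Grundy value = 54. Running XOR: 10 XOR 54 = 60
Nim pile: Grundy value = 0. Running XOR: 60 XOR 0 = 60
The combined Grundy value is 60.

60


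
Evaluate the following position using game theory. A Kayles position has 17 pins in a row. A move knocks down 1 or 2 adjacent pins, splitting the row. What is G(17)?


Kayles: a move removes 1 or 2 adjacent pins from a contiguous row.
Removing pins from a row of k leaves two independent rows (a, b) with a + b = k - 1 (one pin) or a + b = k - 2 (two pins); an end removal gives a = 0.
By Sprague-Grundy, G(k) = mex{ G(a) XOR G(b) } over all these splits. G(0) = 0.
G(1): splits (0,0):0^0=0 -> mex({0}) = 1
G(2): splits (0,1):0^1=1 (0,0):0^0=0 -> mex({0, 1}) = 2
G(3): splits (0,2):0^2=2 (1,1):1^1=0 (0,1):0^1=1 -> mex({0, 1, 2}) = 3
G(4): splits (0,3):0^3=3 (1,2):1^2=3 (0,2):0^2=2 (1,1):1^1=0 -> mex({0, 2, 3}) = 1
G(5): splits (0,4):0^1=1 (1,3):1^3=2 (2,2):2^2=0 (0,3):0^3=3 (1,2):1^2=3 -> mex({0, 1, 2, 3}) = 4
G(6) = mex({0, 1, 2, 4}) = 3
G(7) = mex({0, 1, 3, 4, 5}) = 2
G(8) = mex({0, 2, 3, 5, 6}) = 1
G(9) = mex({0, 1, 2, 3, 6, 7}) = 4
G(10) = mex({0, 1, 3, 4, 5, 7}) = 2
G(11) = mex({0, 1, 2, 3, 4, 5}) = 6
G(12) = mex({0, 1, 2, 3, 5, 6, 7}) = 4
G(13) = mex({0, 2, 3, 4, 6, 7}) = 1
G(14) = mex({0, 1, 4, 5, 6, 7}) = 2
G(15) = mex({0, 1, 2, 3, 4, 5, 6}) = 7
G(16) = mex({0, 2, 3, 5, 6, 7}) = 1
G(17) = mex({0, 1, 2, 3, 5, 6, 7}) = 4
Therefore G(17) = 4.

4


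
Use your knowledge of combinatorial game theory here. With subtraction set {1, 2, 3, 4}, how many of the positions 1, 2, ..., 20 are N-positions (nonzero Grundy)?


Subtraction set S = {1, 2, 3, 4}, so G(n) = n mod 5.
G(n) = 0 when n is a multiple of 5.
Multiples of 5 in [1, 20]: 4
N-positions (nonzero Grundy) = 20 - 4 = 16

16


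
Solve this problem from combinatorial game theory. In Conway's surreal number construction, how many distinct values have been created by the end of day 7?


Day 0: {|} = 0 is born. Count = 1.
Day n: the number of surreal numbers born by day n is 2^(n+1) - 1.
By day 0: 2^1 - 1 = 1
By day 1: 2^2 - 1 = 3
By day 2: 2^3 - 1 = 7
By day 3: 2^4 - 1 = 15
By day 4: 2^5 - 1 = 31
By day 5: 2^6 - 1 = 63
By day 6: 2^7 - 1 = 127
By day 7: 2^8 - 1 = 255
By day 7: 255 surreal numbers.

255


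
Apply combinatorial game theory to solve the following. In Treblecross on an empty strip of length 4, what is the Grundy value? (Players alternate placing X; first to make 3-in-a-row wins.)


Treblecross: place X on empty cells; 3-in-a-row wins.
Playing within two cells of an existing X lets the opponent win at once, so sensible play treats the cells i-2..i+2 around each X as dead. The player left with no safe cell loses, so this is a normal-play take-away game on strips of safe cells.
Placing X at cell i (0-indexed) of a strip of k safe cells leaves independent strips of sizes max(0, i-2) and max(0, k-i-3). Hence G(k) = mex{ G(max(0,i-2)) XOR G(max(0,k-i-3)) : 0 <= i < k }, with G(0) = 0.
G(1): splits (0,0):0^0=0 -> mex({0}) = 1
G(2): splits (0,0):0^0=0 -> mex({0}) = 1
G(3): splits (0,0):0^0=0 -> mex({0}) = 1
G(4): splits (0,1):0^1=1 (0,0):0^0=0 -> mex({0, 1}) = 2
Therefore G(4) = 2.

2


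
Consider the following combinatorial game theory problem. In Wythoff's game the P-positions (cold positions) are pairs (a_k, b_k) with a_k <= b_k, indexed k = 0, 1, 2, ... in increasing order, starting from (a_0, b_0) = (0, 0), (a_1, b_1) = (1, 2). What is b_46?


By Wythoff's theorem, a_k = floor(k * phi) and b_k = floor(k * phi^2) = a_k + k, where phi = (1 + sqrt(5))/2 is the golden ratio.
phi = (1 + sqrt(5))/2 = 1.618034
phi^2 = phi + 1 = 2.618034
k = 46
k * phi^2 = 46 * 2.618034 = 120.429563
b_46 = floor(k * phi^2) = 120 (check: a_46 + k = 74 + 46 = 120)

120


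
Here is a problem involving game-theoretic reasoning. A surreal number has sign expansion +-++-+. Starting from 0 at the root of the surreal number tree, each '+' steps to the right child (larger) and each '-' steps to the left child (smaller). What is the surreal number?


Sign expansion: +-++-+
Rule: track bounds (lo, hi), initially (-inf, +inf). On '+', the current value becomes lo and we move to the simplest number in (value, hi): value + 1 if hi = +inf, otherwise the midpoint (value + hi)/2. On '-', the current value becomes hi and we move to value - 1 if lo = -inf, otherwise the midpoint (lo + value)/2.
Start at 0.
Step 1: sign = +, move right. Bounds: (0, +inf). Value = 1
Step 2: sign = -, move left. Bounds: (0, 1). Value = 1/2
Step 3: sign = +, move right. Bounds: (1/2, 1). Value = 3/4
Step 4: sign = +, move right. Bounds: (3/4, 1). Value = 7/8
Step 5: sign = -, move left. Bounds: (3/4, 7/8). Value = 13/16
Step 6: sign = +, move right. Bounds: (13/16, 7/8). Value = 27/32
The surreal number with sign expansion +-++-+ is 27/32.

27/32


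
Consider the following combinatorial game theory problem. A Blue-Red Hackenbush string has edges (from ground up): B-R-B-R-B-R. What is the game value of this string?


Edges (from ground): B-R-B-R-B-R
By Berlekamp's sign-expansion rule, a Blue-Red Hackenbush stalk has the value of the surreal number whose sign sequence is the edge sequence with B -> + and R -> -.
Sign sequence: +-+-+-
Trace the sign expansion in the surreal number tree, starting from 0:
Edge 1: B (sign +) -> bounds (0, +inf), value = 1
Edge 2: R (sign -) -> bounds (0, 1), value = 1/2
Edge 3: B (sign +) -> bounds (1/2, 1), value = 3/4
Edge 4: R (sign -) -> bounds (1/2, 3/4), value = 5/8
Edge 5: B (sign +) -> bounds (5/8, 3/4), value = 11/16
Edge 6: R (sign -) -> bounds (5/8, 11/16), value = 21/32
Game value = 21/32

21/32


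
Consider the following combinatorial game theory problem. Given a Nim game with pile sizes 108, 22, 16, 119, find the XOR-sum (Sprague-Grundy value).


We need the XOR (exclusive or) of all pile sizes.
After XOR-ing pile 1 (size 108): 0 XOR 108 = 108
After XOR-ing pile 2 (size 22): 108 XOR 22 = 122
After XOR-ing pile 3 (size 16): 122 XOR 16 = 106
After XOR-ing pile 4 (size 119): 106 XOR 119 = 29
The Nim-value of this position is 29.

29


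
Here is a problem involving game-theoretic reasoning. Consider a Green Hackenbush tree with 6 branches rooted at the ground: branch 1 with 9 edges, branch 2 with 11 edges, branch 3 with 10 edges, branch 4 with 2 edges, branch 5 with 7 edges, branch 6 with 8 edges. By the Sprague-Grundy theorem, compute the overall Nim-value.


The tree has 6 branches from the ground vertex.
In Green Hackenbush, the Nim-value of a simple path of length k is k.
Branch 1: length 9, Nim-value = 9
Branch 2: length 11, Nim-value = 11
Branch 3: length 10, Nim-value = 10
Branch 4: length 2, Nim-value = 2
Branch 5: length 7, Nim-value = 7
Branch 6: length 8, Nim-value = 8
Total Nim-value = XOR of all branch values:
0 XOR 9 = 9
9 XOR 11 = 2
2 XOR 10 = 8
8 XOR 2 = 10
10 XOR 7 = 13
13 XOR 8 = 5
Nim-value of the tree = 5

5


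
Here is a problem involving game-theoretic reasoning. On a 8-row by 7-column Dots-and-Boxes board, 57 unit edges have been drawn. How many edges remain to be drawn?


Grid: 8 x 7 boxes, i.e. 9 rows and 8 columns of dots.
Horizontal edges: (rows + 1) * cols = 9 * 7 = 63
Vertical edges: rows * (cols + 1) = 8 * 8 = 64
Total edges: 63 + 64 = 127
Edges drawn: 57
Remaining: 127 - 57 = 70

70


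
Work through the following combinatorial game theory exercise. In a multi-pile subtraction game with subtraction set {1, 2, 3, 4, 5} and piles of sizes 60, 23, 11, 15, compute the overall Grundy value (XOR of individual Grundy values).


Subtraction set: {1, 2, 3, 4, 5}
For this subtraction set, G(n) = n mod 6 (period = max + 1 = 6).
Pile 1 (size 60): G(60) = 60 mod 6 = 0
Pile 2 (size 23): G(23) = 23 mod 6 = 5
Pile 3 (size 11): G(11) = 11 mod 6 = 5
Pile 4 (size 15): G(15) = 15 mod 6 = 3
Total Grundy value = XOR of all: 0 XOR 5 XOR 5 XOR 3 = 3

3


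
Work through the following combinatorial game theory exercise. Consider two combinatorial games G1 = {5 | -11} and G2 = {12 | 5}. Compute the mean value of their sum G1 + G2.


G1 = {5 | -11}, G2 = {12 | 5}
Each is a switch {a | b} with numbers a > b; its mean value is (a + b)/2, and mean value is additive over game sums: m(G1 + G2) = m(G1) + m(G2).
Mean of G1 = (5 + (-11))/2 = -6/2 = -3
Mean of G2 = (12 + (5))/2 = 17/2 = 17/2
Mean of G1 + G2 = -3 + 17/2 = 11/2

11/2


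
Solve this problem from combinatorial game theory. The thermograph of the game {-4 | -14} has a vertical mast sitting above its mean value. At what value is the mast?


Game = {-4 | -14}, a switch {a | b} with numbers a > b.
Its thermograph has left wall a - t and right wall b + t, which meet at t = (a - b)/2, where both equal (a + b)/2. So the mast (mean value) is at (a + b)/2.
Mean = (-4 + (-14))/2 = -18/2 = -9

-9


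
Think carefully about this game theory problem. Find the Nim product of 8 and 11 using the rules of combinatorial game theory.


Nim multiplication is bilinear over XOR: (u XOR v) * w = (u*w) XOR (v*w).
So we split each operand into its bit components and XOR the pairwise Nim products.
8 = 8 (as XOR of powers of 2).
11 = 1 + 2 + 8 (as XOR of powers of 2).
Using the standard Nim-product table on single bits:
  2*2 = 3,   2*4 = 8,   2*8 = 12,
  4*4 = 6,   4*8 = 11,  8*8 = 13,
and  1*x = x (identity), k*l = l*k (commutative).
Pairwise Nim products:
  8 * 1 = 8
  8 * 2 = 12
  8 * 8 = 13
XOR them: 8 XOR 12 XOR 13 = 9.
Result: 8 * 11 = 9 (in Nim).

9


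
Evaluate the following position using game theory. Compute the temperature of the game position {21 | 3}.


The game is {21 | 3}, a switch {a | b} with numbers a > b.
Cooling {a | b} by t gives {a - t | b + t}, which stops being hot when a - t = b + t, i.e. at t = (a - b)/2. So the temperature of a switch is (a - b)/2.
Temperature = (Left option - Right option) / 2
= (21 - (3)) / 2
= 18 / 2
= 9

9


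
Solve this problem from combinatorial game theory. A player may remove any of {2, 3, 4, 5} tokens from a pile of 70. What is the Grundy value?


The subtraction set is S = {2, 3, 4, 5}.
G(k) = mex{ G(k - s) : s in S, s <= k }. We compute iteratively: G(0) = 0.
G(1) = mex({}) = 0
G(2) = mex({0}) = 1
G(3) = mex({0}) = 1
G(4) = mex({0, 1}) = 2
G(5) = mex({0, 1}) = 2
G(6) = mex({0, 1, 2}) = 3
G(7) = mex({1, 2}) = 0
G(8) = mex({1, 2, 3}) = 0
G(9) = mex({0, 2, 3}) = 1
G(10) = mex({0, 2, 3}) = 1
G(11) = mex({0, 1, 3}) = 2
Observe that G(7)..G(11) = 0, 0, 1, 1, 2 repeats G(0)..G(4) = 0, 0, 1, 1, 2.
For k >= max(S) = 5, G(k) is determined by the previous 5 values G(k-5)..G(k-1); a window of 5 consecutive values has recurred shifted by 7, so by induction G(k + 7) = G(k) for all k >= 0: the sequence is periodic from the start with period 7.
One period: G(0..6) = 0, 0, 1, 1, 2, 2, 3.
70 mod 7 = 0, so G(70) = G(0) = 0.

0


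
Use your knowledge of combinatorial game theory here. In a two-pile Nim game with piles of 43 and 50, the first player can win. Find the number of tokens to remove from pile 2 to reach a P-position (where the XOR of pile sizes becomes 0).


Piles: 43 and 50
Current XOR: 43 XOR 50 = 25 (non-zero, so this is an N-position).
To make the XOR zero, we need to find a move that balances the piles.
For pile 2 (size 50): target = 50 XOR 25 = 43
We reduce pile 2 from 50 to 43.
Tokens removed: 50 - 43 = 7
Verification: 43 XOR 43 = 0

7


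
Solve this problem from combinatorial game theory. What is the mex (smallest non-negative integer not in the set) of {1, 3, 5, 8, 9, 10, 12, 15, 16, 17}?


Set = {1, 3, 5, 8, 9, 10, 12, 15, 16, 17}
0 is NOT in the set. This is the mex.
mex = 0

0


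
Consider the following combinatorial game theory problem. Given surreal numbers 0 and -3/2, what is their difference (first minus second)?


x = 0, y = -3/2
Converting to common denominator: 2
x = 0/2, y = -3/2
x - y = 0 - -3/2 = 3/2

3/2


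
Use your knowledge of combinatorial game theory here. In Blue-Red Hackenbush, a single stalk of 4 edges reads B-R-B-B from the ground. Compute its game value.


Edges (from ground): B-R-B-B
By Berlekamp's sign-expansion rule, a Blue-Red Hackenbush stalk has the value of the surreal number whose sign sequence is the edge sequence with B -> + and R -> -.
Sign sequence: +-++
Trace the sign expansion in the surreal number tree, starting from 0:
Edge 1: B (sign +) -> bounds (0, +inf), value = 1
Edge 2: R (sign -) -> bounds (0, 1), value = 1/2
Edge 3: B (sign +) -> bounds (1/2, 1), value = 3/4
Edge 4: B (sign +) -> bounds (3/4, 1), value = 7/8
Game value = 7/8

7/8


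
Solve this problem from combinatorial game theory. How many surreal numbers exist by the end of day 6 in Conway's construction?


Day 0: {|} = 0 is born. Count = 1.
Day n: the number of surreal numbers born by day n is 2^(n+1) - 1.
By day 0: 2^1 - 1 = 1
By day 1: 2^2 - 1 = 3
By day 2: 2^3 - 1 = 7
By day 3: 2^4 - 1 = 15
By day 4: 2^5 - 1 = 31
By day 5: 2^6 - 1 = 63
By day 6: 2^7 - 1 = 127
By day 6: 127 surreal numbers.

127


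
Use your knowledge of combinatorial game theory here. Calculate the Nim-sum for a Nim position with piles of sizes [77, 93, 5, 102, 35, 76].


We need the XOR (exclusive or) of all pile sizes.
After XOR-ing pile 1 (size 77): 0 XOR 77 = 77
After XOR-ing pile 2 (size 93): 77 XOR 93 = 16
After XOR-ing pile 3 (size 5): 16 XOR 5 = 21
After XOR-ing pile 4 (size 102): 21 XOR 102 = 115
After XOR-ing pile 5 (size 35): 115 XOR 35 = 80
After XOR-ing pile 6 (size 76): 80 XOR 76 = 28
The Nim-value of this position is 28.

28


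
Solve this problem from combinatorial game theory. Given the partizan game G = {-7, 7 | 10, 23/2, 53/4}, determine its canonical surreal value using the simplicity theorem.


Left options: {-7, 7}, max = 7
Right options: {10, 23/2, 53/4}, min = 10
All options are numbers and max(Left) < min(Right), so by the simplicity theorem the value is the simplest (earliest-born) number strictly between 7 and 10.
Integers 8 through 9 all lie strictly between 7 and 10.
Among integers, the simplest (lowest birthday = smallest |n|; 0 is born on day 0, +-n on day n) is 8.
No non-integer in the interval can be simpler: if x is a non-integer in the interval, then floor(x) or ceil(x) also lies in the interval (the interval contains an integer), and both are proper prefixes of x's sign expansion, i.e. born earlier. So the game value is 8.
Game value = 8

8


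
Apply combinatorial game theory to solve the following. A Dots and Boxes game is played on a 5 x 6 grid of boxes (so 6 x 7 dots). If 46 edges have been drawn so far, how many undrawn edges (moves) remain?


Grid: 5 x 6 boxes, i.e. 6 rows and 7 columns of dots.
Horizontal edges: (rows + 1) * cols = 6 * 6 = 36
Vertical edges: rows * (cols + 1) = 5 * 7 = 35
Total edges: 36 + 35 = 71
Edges drawn: 46
Remaining: 71 - 46 = 25

25


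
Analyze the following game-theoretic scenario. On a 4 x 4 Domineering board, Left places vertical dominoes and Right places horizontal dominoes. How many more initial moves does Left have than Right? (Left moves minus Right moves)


Board is 4 x 4 (rows x cols).
Left (vertical) placements: (rows-1) * cols = 3 * 4 = 12
Right (horizontal) placements: rows * (cols-1) = 4 * 3 = 12
Advantage = Left - Right = 12 - 12 = 0

0


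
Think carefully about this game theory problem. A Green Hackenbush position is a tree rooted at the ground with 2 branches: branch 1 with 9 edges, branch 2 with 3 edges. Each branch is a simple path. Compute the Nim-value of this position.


The tree has 2 branches from the ground vertex.
In Green Hackenbush, the Nim-value of a simple path of length k is k.
Branch 1: length 9, Nim-value = 9
Branch 2: length 3, Nim-value = 3
Total Nim-value = XOR of all branch values:
0 XOR 9 = 9
9 XOR 3 = 10
Nim-value of the tree = 10

10


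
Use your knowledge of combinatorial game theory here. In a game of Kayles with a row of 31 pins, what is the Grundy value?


Kayles: a move removes 1 or 2 adjacent pins from a contiguous row.
Removing pins from a row of k leaves two independent rows (a, b) with a + b = k - 1 (one pin) or a + b = k - 2 (two pins); an end removal gives a = 0.
By Sprague-Grundy, G(k) = mex{ G(a) XOR G(b) } over all these splits. G(0) = 0.
G(1): splits (0,0):0^0=0 -> mex({0}) = 1
G(2): splits (0,1):0^1=1 (0,0):0^0=0 -> mex({0, 1}) = 2
G(3): splits (0,2):0^2=2 (1,1):1^1=0 (0,1):0^1=1 -> mex({0, 1, 2}) = 3
G(4): splits (0,3):0^3=3 (1,2):1^2=3 (0,2):0^2=2 (1,1):1^1=0 -> mex({0, 2, 3}) = 1
G(5): splits (0,4):0^1=1 (1,3):1^3=2 (2,2):2^2=0 (0,3):0^3=3 (1,2):1^2=3 -> mex({0, 1, 2, 3}) = 4
G(6) = mex({0, 1, 2, 4}) = 3
G(7) = mex({0, 1, 3, 4, 5}) = 2
G(8) = mex({0, 2, 3, 5, 6}) = 1
G(9) = mex({0, 1, 2, 3, 6, 7}) = 4
G(10) = mex({0, 1, 3, 4, 5, 7}) = 2
G(11) = mex({0, 1, 2, 3, 4, 5}) = 6
G(12) = mex({0, 1, 2, 3, 5, 6, 7}) = 4
G(13) = mex({0, 2, 3, 4, 6, 7}) = 1
G(14) = mex({0, 1, 4, 5, 6, 7}) = 2
G(15) = mex({0, 1, 2, 3, 4, 5, 6}) = 7
G(16) = mex({0, 2, 3, 5, 6, 7}) = 1
G(17) = mex({0, 1, 2, 3, 5, 6, 7}) = 4
G(18) = mex({0, 1, 2, 4, 5, 6}) = 3
G(19) = mex({0, 1, 3, 4, 5, 7}) = 2
G(20) = mex({0, 2, 3, 4, 5, 6, 7}) = 1
G(21) = mex({0, 1, 2, 3, 5, 6, 7}) = 4
G(22) = mex({0, 1, 2, 3, 4, 5, 7}) = 6
G(23) = mex({0, 1, 2, 3, 4, 5, 6}) = 7
G(24) = mex({0, 1, 2, 3, 5, 6, 7}) = 4
G(25) = mex({0, 2, 3, 4, 6, 7}) = 1
G(26) = mex({0, 1, 3, 4, 5, 6, 7}) = 2
G(27) = mex({0, 1, 2, 3, 4, 5, 6, 7}) = 8
G(28) = mex({0, 1, 2, 3, 4, 6, 7, 8}) = 5
G(29) = mex({0, 1, 2, 3, 5, 6, 7, 8, 9}) = 4
G(30) = mex({0, 1, 2, 3, 4, 5, 6, 9, 10}) = 7
G(31) = mex({0, 1, 3, 4, 5, 7, 10, 11}) = 2
Therefore G(31) = 2.

2


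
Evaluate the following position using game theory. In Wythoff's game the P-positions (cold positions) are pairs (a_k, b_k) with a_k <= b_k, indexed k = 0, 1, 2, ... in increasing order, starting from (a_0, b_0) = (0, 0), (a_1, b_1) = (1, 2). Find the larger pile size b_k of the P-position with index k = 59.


By Wythoff's theorem, a_k = floor(k * phi) and b_k = floor(k * phi^2) = a_k + k, where phi = (1 + sqrt(5))/2 is the golden ratio.
phi = (1 + sqrt(5))/2 = 1.618034
phi^2 = phi + 1 = 2.618034
k = 59
k * phi^2 = 59 * 2.618034 = 154.464005
b_59 = floor(k * phi^2) = 154 (check: a_59 + k = 95 + 59 = 154)

154


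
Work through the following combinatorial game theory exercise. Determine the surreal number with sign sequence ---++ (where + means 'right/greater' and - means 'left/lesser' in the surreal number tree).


Sign expansion: ---++
Rule: track bounds (lo, hi), initially (-inf, +inf). On '+', the current value becomes lo and we move to the simplest number in (value, hi): value + 1 if hi = +inf, otherwise the midpoint (value + hi)/2. On '-', the current value becomes hi and we move to value - 1 if lo = -inf, otherwise the midpoint (lo + value)/2.
Start at 0.
Step 1: sign = -, move left. Bounds: (-inf, 0). Value = -1
Step 2: sign = -, move left. Bounds: (-inf, -1). Value = -2
Step 3: sign = -, move left. Bounds: (-inf, -2). Value = -3
Step 4: sign = +, move right. Bounds: (-3, -2). Value = -5/2
Step 5: sign = +, move right. Bounds: (-5/2, -2). Value = -9/4
The surreal number with sign expansion ---++ is -9/4.

-9/4


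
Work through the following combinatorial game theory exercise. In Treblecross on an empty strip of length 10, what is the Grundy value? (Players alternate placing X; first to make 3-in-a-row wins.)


Treblecross: place X on empty cells; 3-in-a-row wins.
Playing within two cells of an existing X lets the opponent win at once, so sensible play treats the cells i-2..i+2 around each X as dead. The player left with no safe cell loses, so this is a normal-play take-away game on strips of safe cells.
Placing X at cell i (0-indexed) of a strip of k safe cells leaves independent strips of sizes max(0, i-2) and max(0, k-i-3). Hence G(k) = mex{ G(max(0,i-2)) XOR G(max(0,k-i-3)) : 0 <= i < k }, with G(0) = 0.
G(1): splits (0,0):0^0=0 -> mex({0}) = 1
G(2): splits (0,0):0^0=0 -> mex({0}) = 1
G(3): splits (0,0):0^0=0 -> mex({0}) = 1
G(4): splits (0,1):0^1=1 (0,0):0^0=0 -> mex({0, 1}) = 2
G(5): splits (0,2):0^1=1 (0,1):0^1=1 (0,0):0^0=0 -> mex({0, 1}) = 2
G(6) = mex({1}) = 0
G(7) = mex({0, 1, 2}) = 3
G(8) = mex({0, 1, 2}) = 3
G(9) = mex({0, 2}) = 1
G(10) = mex({0, 2, 3}) = 1
Therefore G(10) = 1.

1


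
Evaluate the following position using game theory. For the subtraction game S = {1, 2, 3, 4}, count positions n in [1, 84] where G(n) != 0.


Subtraction set S = {1, 2, 3, 4}, so G(n) = n mod 5.
G(n) = 0 when n is a multiple of 5.
Multiples of 5 in [1, 84]: 16
N-positions (nonzero Grundy) = 84 - 16 = 68

68


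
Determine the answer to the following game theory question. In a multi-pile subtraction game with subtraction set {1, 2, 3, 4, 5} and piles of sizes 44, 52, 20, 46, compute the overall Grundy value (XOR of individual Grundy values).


Subtraction set: {1, 2, 3, 4, 5}
For this subtraction set, G(n) = n mod 6 (period = max + 1 = 6).
Pile 1 (size 44): G(44) = 44 mod 6 = 2
Pile 2 (size 52): G(52) = 52 mod 6 = 4
Pile 3 (size 20): G(20) = 20 mod 6 = 2
Pile 4 (size 46): G(46) = 46 mod 6 = 4
Total Grundy value = XOR of all: 2 XOR 4 XOR 2 XOR 4 = 0

0


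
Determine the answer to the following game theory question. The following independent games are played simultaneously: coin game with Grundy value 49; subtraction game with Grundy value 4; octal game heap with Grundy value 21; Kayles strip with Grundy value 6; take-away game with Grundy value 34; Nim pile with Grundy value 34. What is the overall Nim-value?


By the Sprague-Grundy theorem, the Grundy value of a sum of games is the XOR of individual Grundy values.
coin game: Grundy value = 49. Running XOR: 0 XOR 49 = 49
subtraction game: Grundy value = 4. Running XOR: 49 XOR 4 = 53
octal game heap: Grundy value = 21. Running XOR: 53 XOR 21 = 32
Kayles strip: Grundy value = 6. Running XOR: 32 XOR 6 = 38
take-away game: Grundy value = 34. Running XOR: 38 XOR 34 = 4
Nim pile: Grundy value = 34. Running XOR: 4 XOR 34 = 38
The combined Grundy value is 38.

38


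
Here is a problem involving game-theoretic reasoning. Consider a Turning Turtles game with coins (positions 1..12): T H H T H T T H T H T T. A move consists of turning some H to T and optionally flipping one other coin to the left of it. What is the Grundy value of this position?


Coins: T H H T H T T H T H T T
Key fact: a single head at position k behaves exactly like a Nim heap of size k (turning it to T and optionally flipping a coin at j < k corresponds to moving the heap from k to j, or to 0), and heads combine as a disjunctive sum (two heads at the same place would cancel, matching j XOR j = 0). So the Nim-value is the XOR of the 1-indexed positions of the heads.
Face-up positions (1-indexed): [2, 3, 5, 8, 10]
XOR 0 with 2: 0 XOR 2 = 2
XOR 2 with 3: 2 XOR 3 = 1
XOR 1 with 5: 1 XOR 5 = 4
XOR 4 with 8: 4 XOR 8 = 12
XOR 12 with 10: 12 XOR 10 = 6
Nim-value = 6

6


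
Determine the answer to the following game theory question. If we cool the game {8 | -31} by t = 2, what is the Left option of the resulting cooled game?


Original game: {8 | -31} (a switch {a | b} with a > b).
Cooling by t (for t below the temperature (a - b)/2 = 39/2) taxes each move by t: {a | b} cooled by t is {a - t | b + t}.
Cooling amount: t = 2
Cooled Left option: 8 - 2 = 6
Cooled Right option: -31 + 2 = -29
Cooled game: {6 | -29}
Left option = 6

6


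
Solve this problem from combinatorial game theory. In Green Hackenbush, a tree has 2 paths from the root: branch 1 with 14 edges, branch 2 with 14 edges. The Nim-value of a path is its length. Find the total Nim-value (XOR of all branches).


The tree has 2 branches from the ground vertex.
In Green Hackenbush, the Nim-value of a simple path of length k is k.
Branch 1: length 14, Nim-value = 14
Branch 2: length 14, Nim-value = 14
Total Nim-value = XOR of all branch values:
0 XOR 14 = 14
14 XOR 14 = 0
Nim-value of the tree = 0

0


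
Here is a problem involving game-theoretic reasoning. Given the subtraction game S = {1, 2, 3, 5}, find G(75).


The subtraction set is S = {1, 2, 3, 5}.
G(k) = mex{ G(k - s) : s in S, s <= k }. We compute iteratively: G(0) = 0.
G(1) = mex({0}) = 1
G(2) = mex({0, 1}) = 2
G(3) = mex({0, 1, 2}) = 3
G(4) = mex({1, 2, 3}) = 0
G(5) = mex({0, 2, 3}) = 1
G(6) = mex({0, 1, 3}) = 2
G(7) = mex({0, 1, 2}) = 3
G(8) = mex({1, 2, 3}) = 0
Observe that G(4)..G(8) = 0, 1, 2, 3, 0 repeats G(0)..G(4) = 0, 1, 2, 3, 0.
For k >= max(S) = 5, G(k) is determined by the previous 5 values G(k-5)..G(k-1); a window of 5 consecutive values has recurred shifted by 4, so by induction G(k + 4) = G(k) for all k >= 0: the sequence is periodic from the start with period 4.
One period: G(0..3) = 0, 1, 2, 3.
75 mod 4 = 3, so G(75) = G(3) = 3.

3


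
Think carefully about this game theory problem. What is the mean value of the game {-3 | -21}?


Game = {-3 | -21}, a switch {a | b} with numbers a > b.
Its thermograph has left wall a - t and right wall b + t, which meet at t = (a - b)/2, where both equal (a + b)/2. So the mast (mean value) is at (a + b)/2.
Mean = (-3 + (-21))/2 = -24/2 = -12

-12


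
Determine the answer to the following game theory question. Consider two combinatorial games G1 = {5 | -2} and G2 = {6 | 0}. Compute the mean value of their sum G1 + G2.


G1 = {5 | -2}, G2 = {6 | 0}
Each is a switch {a | b} with numbers a > b; its mean value is (a + b)/2, and mean value is additive over game sums: m(G1 + G2) = m(G1) + m(G2).
Mean of G1 = (5 + (-2))/2 = 3/2 = 3/2
Mean of G2 = (6 + (0))/2 = 6/2 = 3
Mean of G1 + G2 = 3/2 + 3 = 9/2

9/2


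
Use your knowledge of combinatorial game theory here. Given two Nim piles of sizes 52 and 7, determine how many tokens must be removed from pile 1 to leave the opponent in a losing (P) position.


Piles: 52 and 7
Current XOR: 52 XOR 7 = 51 (non-zero, so this is an N-position).
To make the XOR zero, we need to find a move that balances the piles.
For pile 1 (size 52): target = 52 XOR 51 = 7
We reduce pile 1 from 52 to 7.
Tokens removed: 52 - 7 = 45
Verification: 7 XOR 7 = 0

45


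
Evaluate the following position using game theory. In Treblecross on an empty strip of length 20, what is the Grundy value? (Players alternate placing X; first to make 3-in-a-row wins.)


Treblecross: place X on empty cells; 3-in-a-row wins.
Playing within two cells of an existing X lets the opponent win at once, so sensible play treats the cells i-2..i+2 around each X as dead. The player left with no safe cell loses, so this is a normal-play take-away game on strips of safe cells.
Placing X at cell i (0-indexed) of a strip of k safe cells leaves independent strips of sizes max(0, i-2) and max(0, k-i-3). Hence G(k) = mex{ G(max(0,i-2)) XOR G(max(0,k-i-3)) : 0 <= i < k }, with G(0) = 0.
G(1): splits (0,0):0^0=0 -> mex({0}) = 1
G(2): splits (0,0):0^0=0 -> mex({0}) = 1
G(3): splits (0,0):0^0=0 -> mex({0}) = 1
G(4): splits (0,1):0^1=1 (0,0):0^0=0 -> mex({0, 1}) = 2
G(5): splits (0,2):0^1=1 (0,1):0^1=1 (0,0):0^0=0 -> mex({0, 1}) = 2
G(6) = mex({1}) = 0
G(7) = mex({0, 1, 2}) = 3
G(8) = mex({0, 1, 2}) = 3
G(9) = mex({0, 2}) = 1
G(10) = mex({0, 2, 3}) = 1
G(11) = mex({0, 3}) = 1
G(12) = mex({1, 3}) = 0
G(13) = mex({0, 1, 2, 3}) = 4
G(14) = mex({0, 1, 2}) = 3
G(15) = mex({0, 1, 2}) = 3
G(16) = mex({0, 1, 2, 4}) = 3
G(17) = mex({0, 1, 3, 4}) = 2
G(18) = mex({0, 1, 3, 4}) = 2
G(19) = mex({0, 1, 3, 5}) = 2
G(20) = mex({0, 1, 2, 3, 5}) = 4
Therefore G(20) = 4.

4


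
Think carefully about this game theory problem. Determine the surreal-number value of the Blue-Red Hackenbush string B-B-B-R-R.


Edges (from ground): B-B-B-R-R
By Berlekamp's sign-expansion rule, a Blue-Red Hackenbush stalk has the value of the surreal number whose sign sequence is the edge sequence with B -> + and R -> -.
Sign sequence: +++--
Trace the sign expansion in the surreal number tree, starting from 0:
Edge 1: B (sign +) -> bounds (0, +inf), value = 1
Edge 2: B (sign +) -> bounds (1, +inf), value = 2
Edge 3: B (sign +) -> bounds (2, +inf), value = 3
Edge 4: R (sign -) -> bounds (2, 3), value = 5/2
Edge 5: R (sign -) -> bounds (2, 5/2), value = 9/4
Game value = 9/4

9/4


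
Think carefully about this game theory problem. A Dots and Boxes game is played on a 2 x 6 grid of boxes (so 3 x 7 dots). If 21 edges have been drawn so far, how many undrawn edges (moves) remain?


Grid: 2 x 6 boxes, i.e. 3 rows and 7 columns of dots.
Horizontal edges: (rows + 1) * cols = 3 * 6 = 18
Vertical edges: rows * (cols + 1) = 2 * 7 = 14
Total edges: 18 + 14 = 32
Edges drawn: 21
Remaining: 32 - 21 = 11

11


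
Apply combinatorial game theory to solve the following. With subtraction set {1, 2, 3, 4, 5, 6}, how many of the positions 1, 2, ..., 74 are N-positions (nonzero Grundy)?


Subtraction set S = {1, 2, 3, 4, 5, 6}, so G(n) = n mod 7.
G(n) = 0 when n is a multiple of 7.
Multiples of 7 in [1, 74]: 10
N-positions (nonzero Grundy) = 74 - 10 = 64

64


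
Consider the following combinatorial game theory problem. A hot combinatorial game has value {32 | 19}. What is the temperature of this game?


The game is {32 | 19}, a switch {a | b} with numbers a > b.
Cooling {a | b} by t gives {a - t | b + t}, which stops being hot when a - t = b + t, i.e. at t = (a - b)/2. So the temperature of a switch is (a - b)/2.
Temperature = (Left option - Right option) / 2
= (32 - (19)) / 2
= 13 / 2
= 13/2

13/2


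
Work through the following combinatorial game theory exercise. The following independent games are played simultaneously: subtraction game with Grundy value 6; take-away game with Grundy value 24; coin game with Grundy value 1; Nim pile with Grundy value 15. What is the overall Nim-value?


By the Sprague-Grundy theorem, the Grundy value of a sum of games is the XOR of individual Grundy values.
subtraction game: Grundy value = 6. Running XOR: 0 XOR 6 = 6
take-away game: Grundy value = 24. Running XOR: 6 XOR 24 = 30
coin game: Grundy value = 1. Running XOR: 30 XOR 1 = 31
Nim pile: Grundy value = 15. Running XOR: 31 XOR 15 = 16
The combined Grundy value is 16.

16


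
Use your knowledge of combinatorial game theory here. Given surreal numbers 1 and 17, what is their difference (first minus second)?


x = 1, y = 17
x - y = 1 - 17 = -16

-16


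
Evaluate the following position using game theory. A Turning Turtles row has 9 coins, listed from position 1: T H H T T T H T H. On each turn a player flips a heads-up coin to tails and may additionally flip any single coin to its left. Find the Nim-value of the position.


Coins: T H H T T T H T H
Key fact: a single head at position k behaves exactly like a Nim heap of size k (turning it to T and optionally flipping a coin at j < k corresponds to moving the heap from k to j, or to 0), and heads combine as a disjunctive sum (two heads at the same place would cancel, matching j XOR j = 0). So the Nim-value is the XOR of the 1-indexed positions of the heads.
Face-up positions (1-indexed): [2, 3, 7, 9]
XOR 0 with 2: 0 XOR 2 = 2
XOR 2 with 3: 2 XOR 3 = 1
XOR 1 with 7: 1 XOR 7 = 6
XOR 6 with 9: 6 XOR 9 = 15
Nim-value = 15

15


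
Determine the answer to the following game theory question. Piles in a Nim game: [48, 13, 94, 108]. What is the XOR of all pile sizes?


We need the XOR (exclusive or) of all pile sizes.
After XOR-ing pile 1 (size 48): 0 XOR 48 = 48
After XOR-ing pile 2 (size 13): 48 XOR 13 = 61
After XOR-ing pile 3 (size 94): 61 XOR 94 = 99
After XOR-ing pile 4 (size 108): 99 XOR 108 = 15
The Nim-value of this position is 15.

15


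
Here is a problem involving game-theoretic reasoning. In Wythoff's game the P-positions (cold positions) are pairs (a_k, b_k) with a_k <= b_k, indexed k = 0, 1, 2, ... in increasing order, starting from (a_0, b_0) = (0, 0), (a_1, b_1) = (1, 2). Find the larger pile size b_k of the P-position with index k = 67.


By Wythoff's theorem, a_k = floor(k * phi) and b_k = floor(k * phi^2) = a_k + k, where phi = (1 + sqrt(5))/2 is the golden ratio.
phi = (1 + sqrt(5))/2 = 1.618034
phi^2 = phi + 1 = 2.618034
k = 67
k * phi^2 = 67 * 2.618034 = 175.408277
b_67 = floor(k * phi^2) = 175 (check: a_67 + k = 108 + 67 = 175)

175


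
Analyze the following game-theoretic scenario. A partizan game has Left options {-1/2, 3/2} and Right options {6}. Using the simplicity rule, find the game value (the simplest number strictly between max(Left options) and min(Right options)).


Left options: {-1/2, 3/2}, max = 3/2
Right options: {6}, min = 6
All options are numbers and max(Left) < min(Right), so by the simplicity theorem the value is the simplest (earliest-born) number strictly between 3/2 and 6.
Integers 2 through 5 all lie strictly between 3/2 and 6.
Among integers, the simplest (lowest birthday = smallest |n|; 0 is born on day 0, +-n on day n) is 2.
No non-integer in the interval can be simpler: if x is a non-integer in the interval, then floor(x) or ceil(x) also lies in the interval (the interval contains an integer), and both are proper prefixes of x's sign expansion, i.e. born earlier. So the game value is 2.
Game value = 2

2


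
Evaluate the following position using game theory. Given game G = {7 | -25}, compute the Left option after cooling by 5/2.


Original game: {7 | -25} (a switch {a | b} with a > b).
Cooling by t (for t below the temperature (a - b)/2 = 16) taxes each move by t: {a | b} cooled by t is {a - t | b + t}.
Cooling amount: t = 5/2
Cooled Left option: 7 - 5/2 = 9/2
Cooled Right option: -25 + 5/2 = -45/2
Cooled game: {9/2 | -45/2}
Left option = 9/2

9/2
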